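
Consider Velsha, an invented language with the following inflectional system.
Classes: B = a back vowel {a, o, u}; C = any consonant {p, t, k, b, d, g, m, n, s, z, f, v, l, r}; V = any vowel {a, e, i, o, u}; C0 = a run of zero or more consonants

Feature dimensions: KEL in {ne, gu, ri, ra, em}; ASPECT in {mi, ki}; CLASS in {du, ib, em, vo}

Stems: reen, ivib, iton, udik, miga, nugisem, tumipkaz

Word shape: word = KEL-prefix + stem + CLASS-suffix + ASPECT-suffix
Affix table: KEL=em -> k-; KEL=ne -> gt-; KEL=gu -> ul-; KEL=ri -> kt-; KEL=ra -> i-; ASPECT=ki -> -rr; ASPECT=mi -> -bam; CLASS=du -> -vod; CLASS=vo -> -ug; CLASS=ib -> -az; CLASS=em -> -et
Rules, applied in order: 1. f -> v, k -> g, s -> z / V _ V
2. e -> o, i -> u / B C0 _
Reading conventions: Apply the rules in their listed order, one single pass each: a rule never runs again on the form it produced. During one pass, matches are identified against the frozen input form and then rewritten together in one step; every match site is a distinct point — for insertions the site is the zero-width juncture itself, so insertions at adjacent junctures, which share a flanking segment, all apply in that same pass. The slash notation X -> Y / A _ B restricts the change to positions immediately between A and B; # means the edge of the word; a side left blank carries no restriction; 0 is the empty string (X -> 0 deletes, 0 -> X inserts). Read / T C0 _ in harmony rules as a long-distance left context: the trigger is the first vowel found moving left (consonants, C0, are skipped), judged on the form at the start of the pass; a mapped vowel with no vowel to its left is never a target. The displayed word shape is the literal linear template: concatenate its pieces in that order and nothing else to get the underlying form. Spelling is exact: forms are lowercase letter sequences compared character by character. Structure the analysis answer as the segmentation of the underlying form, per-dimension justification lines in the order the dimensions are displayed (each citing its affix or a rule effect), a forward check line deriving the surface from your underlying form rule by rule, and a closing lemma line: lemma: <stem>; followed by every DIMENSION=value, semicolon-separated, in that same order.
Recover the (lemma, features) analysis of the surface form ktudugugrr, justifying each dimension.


underlying: kt-udik-ug-rr
KEL=ri - signalled by the affix kt-
ASPECT=ki - signalled by the affix -rr
CLASS=vo - signalled by the affix -ug
check: ktudikugrr -> ktudigugrr -> ktudugugrr
lemma: udik; KEL=ri; ASPECT=ki; CLASS=vo


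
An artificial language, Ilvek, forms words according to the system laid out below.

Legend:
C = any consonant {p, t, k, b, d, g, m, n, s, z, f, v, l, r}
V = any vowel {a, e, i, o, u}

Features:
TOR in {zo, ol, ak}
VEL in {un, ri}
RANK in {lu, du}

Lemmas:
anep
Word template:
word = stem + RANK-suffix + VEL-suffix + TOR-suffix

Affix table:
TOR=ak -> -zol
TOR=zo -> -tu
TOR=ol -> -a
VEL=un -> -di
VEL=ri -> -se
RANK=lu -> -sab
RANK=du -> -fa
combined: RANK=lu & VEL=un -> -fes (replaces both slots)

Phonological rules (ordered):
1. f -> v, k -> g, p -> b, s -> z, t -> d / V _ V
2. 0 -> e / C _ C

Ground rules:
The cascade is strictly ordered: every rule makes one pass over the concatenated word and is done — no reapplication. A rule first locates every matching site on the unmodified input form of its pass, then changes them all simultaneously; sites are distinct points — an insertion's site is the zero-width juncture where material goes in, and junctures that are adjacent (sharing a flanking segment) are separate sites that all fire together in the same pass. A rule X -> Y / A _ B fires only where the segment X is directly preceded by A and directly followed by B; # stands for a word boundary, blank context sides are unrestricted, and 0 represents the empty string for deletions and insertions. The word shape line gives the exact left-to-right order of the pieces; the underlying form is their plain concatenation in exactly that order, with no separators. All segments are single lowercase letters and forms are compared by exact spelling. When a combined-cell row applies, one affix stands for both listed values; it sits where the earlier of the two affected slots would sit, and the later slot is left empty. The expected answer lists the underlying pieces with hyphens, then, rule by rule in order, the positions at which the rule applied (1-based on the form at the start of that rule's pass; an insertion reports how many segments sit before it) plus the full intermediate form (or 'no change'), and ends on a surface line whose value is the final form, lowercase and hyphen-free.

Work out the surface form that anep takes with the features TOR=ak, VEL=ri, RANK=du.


underlying: anep-fa-se-zol
1. f -> v, k -> g, p -> b, s -> z, t -> d / V _ V: fires at position(s) 7: anepfazezol
2. 0 -> e / C _ C: inserts after position(s) 4: anepefazezol
surface: anepefazezol


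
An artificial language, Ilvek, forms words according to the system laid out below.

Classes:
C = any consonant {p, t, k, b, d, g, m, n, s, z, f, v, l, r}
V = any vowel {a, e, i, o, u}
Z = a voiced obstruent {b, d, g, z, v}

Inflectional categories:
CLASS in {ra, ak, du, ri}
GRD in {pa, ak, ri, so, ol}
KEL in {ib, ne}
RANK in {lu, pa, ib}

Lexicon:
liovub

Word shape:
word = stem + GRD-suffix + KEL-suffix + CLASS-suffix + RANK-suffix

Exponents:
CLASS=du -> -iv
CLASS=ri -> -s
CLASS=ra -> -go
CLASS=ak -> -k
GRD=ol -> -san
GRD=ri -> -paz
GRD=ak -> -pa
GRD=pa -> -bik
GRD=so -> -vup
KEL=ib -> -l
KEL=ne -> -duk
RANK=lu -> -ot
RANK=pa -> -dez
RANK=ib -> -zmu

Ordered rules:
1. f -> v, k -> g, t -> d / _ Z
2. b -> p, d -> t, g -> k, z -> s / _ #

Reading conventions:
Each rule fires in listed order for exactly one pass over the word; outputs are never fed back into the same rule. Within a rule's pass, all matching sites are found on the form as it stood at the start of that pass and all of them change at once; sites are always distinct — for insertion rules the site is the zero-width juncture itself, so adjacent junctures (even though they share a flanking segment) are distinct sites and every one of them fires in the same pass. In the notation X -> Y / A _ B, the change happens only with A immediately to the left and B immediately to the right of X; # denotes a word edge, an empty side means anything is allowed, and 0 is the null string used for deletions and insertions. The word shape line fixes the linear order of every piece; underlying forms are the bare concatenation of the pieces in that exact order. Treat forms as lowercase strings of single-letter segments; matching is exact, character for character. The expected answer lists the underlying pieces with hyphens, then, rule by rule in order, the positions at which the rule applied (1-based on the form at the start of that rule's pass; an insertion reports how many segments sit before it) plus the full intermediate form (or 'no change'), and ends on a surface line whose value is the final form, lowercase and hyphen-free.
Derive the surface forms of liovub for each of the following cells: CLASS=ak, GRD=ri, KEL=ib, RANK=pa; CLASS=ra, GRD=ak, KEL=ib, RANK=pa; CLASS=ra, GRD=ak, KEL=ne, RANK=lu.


cell CLASS=ak, GRD=ri, KEL=ib, RANK=pa:
underlying: liovub-paz-l-k-dez
1. f -> v, k -> g, t -> d / _ Z: fires at position(s) 11: liovubpazlgdez
2. b -> p, d -> t, g -> k, z -> s / _ #: fires at position(s) 14: liovubpazlgdes
surface: liovubpazlgdes

cell CLASS=ra, GRD=ak, KEL=ib, RANK=pa:
underlying: liovub-pa-l-go-dez
1. f -> v, k -> g, t -> d / _ Z: no change
2. b -> p, d -> t, g -> k, z -> s / _ #: fires at position(s) 14: liovubpalgodes
surface: liovubpalgodes

cell CLASS=ra, GRD=ak, KEL=ne, RANK=lu:
underlying: liovub-pa-duk-go-ot
1. f -> v, k -> g, t -> d / _ Z: fires at position(s) 11: liovubpaduggoot
2. b -> p, d -> t, g -> k, z -> s / _ #: no change
surface: liovubpaduggoot


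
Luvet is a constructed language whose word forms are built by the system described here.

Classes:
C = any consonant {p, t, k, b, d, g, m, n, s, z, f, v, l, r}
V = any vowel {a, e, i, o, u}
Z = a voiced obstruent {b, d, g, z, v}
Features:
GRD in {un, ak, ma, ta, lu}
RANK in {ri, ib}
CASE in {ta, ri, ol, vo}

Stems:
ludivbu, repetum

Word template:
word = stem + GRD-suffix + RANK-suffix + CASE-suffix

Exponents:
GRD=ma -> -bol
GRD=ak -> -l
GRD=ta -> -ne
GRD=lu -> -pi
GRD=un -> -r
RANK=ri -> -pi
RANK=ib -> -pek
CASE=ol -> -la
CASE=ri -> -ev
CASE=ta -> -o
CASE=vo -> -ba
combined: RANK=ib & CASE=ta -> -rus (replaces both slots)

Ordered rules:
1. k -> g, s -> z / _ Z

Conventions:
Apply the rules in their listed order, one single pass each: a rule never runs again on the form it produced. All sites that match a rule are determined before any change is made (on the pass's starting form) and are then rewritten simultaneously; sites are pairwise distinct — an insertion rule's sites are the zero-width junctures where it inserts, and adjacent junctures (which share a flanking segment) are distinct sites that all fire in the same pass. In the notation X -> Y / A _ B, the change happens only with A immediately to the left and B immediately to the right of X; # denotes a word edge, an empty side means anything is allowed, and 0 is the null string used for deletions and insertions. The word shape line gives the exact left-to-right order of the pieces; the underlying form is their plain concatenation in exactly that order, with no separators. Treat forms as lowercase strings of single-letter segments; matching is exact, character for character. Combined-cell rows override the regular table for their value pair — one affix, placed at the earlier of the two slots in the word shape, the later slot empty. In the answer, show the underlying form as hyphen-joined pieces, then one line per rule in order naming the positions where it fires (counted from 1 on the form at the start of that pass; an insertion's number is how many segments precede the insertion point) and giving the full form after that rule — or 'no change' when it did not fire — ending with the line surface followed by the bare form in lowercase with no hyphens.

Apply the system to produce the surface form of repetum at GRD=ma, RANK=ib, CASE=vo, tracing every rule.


underlying: repetum-bol-pek-ba
1. k -> g, s -> z / _ Z: fires at position(s) 13: repetumbolpegba
surface: repetumbolpegba


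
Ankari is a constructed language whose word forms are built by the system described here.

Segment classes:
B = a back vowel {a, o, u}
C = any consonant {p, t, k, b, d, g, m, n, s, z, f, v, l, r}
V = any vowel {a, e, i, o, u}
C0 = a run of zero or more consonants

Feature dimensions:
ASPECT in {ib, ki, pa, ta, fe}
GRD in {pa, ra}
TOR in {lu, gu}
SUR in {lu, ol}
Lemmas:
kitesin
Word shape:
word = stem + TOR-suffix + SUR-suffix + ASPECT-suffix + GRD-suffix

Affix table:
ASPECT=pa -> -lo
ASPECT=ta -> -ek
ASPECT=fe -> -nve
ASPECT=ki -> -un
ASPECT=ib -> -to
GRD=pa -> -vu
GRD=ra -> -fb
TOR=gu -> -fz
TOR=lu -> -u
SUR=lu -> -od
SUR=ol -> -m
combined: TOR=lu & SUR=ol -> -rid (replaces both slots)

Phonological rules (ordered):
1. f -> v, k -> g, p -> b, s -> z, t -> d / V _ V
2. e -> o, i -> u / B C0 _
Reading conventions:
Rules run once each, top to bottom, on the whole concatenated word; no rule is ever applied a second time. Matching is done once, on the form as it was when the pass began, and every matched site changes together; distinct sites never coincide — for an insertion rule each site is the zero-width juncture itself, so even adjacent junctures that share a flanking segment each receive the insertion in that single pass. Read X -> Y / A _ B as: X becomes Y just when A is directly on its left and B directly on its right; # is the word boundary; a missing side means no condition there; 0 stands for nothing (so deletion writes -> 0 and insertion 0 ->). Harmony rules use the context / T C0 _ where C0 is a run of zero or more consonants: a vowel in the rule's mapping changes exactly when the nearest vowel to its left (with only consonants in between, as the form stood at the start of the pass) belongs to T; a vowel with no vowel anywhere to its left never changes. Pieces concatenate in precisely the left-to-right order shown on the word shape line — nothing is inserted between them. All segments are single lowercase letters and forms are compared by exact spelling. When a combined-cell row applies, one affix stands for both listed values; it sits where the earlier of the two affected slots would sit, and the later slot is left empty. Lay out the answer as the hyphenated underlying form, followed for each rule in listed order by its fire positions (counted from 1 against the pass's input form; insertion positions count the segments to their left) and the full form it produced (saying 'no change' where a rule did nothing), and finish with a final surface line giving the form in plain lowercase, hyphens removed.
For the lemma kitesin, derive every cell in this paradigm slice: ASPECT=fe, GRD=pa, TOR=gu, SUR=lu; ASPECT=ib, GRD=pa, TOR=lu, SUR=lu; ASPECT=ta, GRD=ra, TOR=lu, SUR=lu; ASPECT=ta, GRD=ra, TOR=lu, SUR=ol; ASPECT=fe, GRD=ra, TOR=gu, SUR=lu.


cell ASPECT=fe, GRD=pa, TOR=gu, SUR=lu:
underlying: kitesin-fz-od-nve-vu
1. f -> v, k -> g, p -> b, s -> z, t -> d / V _ V: fires at position(s) 3, 5: kidezinfzodnvevu
2. e -> o, i -> u / B C0 _: fires at position(s) 14: kidezinfzodnvovu
surface: kidezinfzodnvovu

cell ASPECT=ib, GRD=pa, TOR=lu, SUR=lu:
underlying: kitesin-u-od-to-vu
1. f -> v, k -> g, p -> b, s -> z, t -> d / V _ V: fires at position(s) 3, 5: kidezinuodtovu
2. e -> o, i -> u / B C0 _: no change
surface: kidezinuodtovu

cell ASPECT=ta, GRD=ra, TOR=lu, SUR=lu:
underlying: kitesin-u-od-ek-fb
1. f -> v, k -> g, p -> b, s -> z, t -> d / V _ V: fires at position(s) 3, 5: kidezinuodekfb
2. e -> o, i -> u / B C0 _: fires at position(s) 11: kidezinuodokfb
surface: kidezinuodokfb

cell ASPECT=ta, GRD=ra, TOR=lu, SUR=ol:
underlying: kitesin-rid-ek-fb
1. f -> v, k -> g, p -> b, s -> z, t -> d / V _ V: fires at position(s) 3, 5: kidezinridekfb
2. e -> o, i -> u / B C0 _: no change
surface: kidezinridekfb

cell ASPECT=fe, GRD=ra, TOR=gu, SUR=lu:
underlying: kitesin-fz-od-nve-fb
1. f -> v, k -> g, p -> b, s -> z, t -> d / V _ V: fires at position(s) 3, 5: kidezinfzodnvefb
2. e -> o, i -> u / B C0 _: fires at position(s) 14: kidezinfzodnvofb
surface: kidezinfzodnvofb


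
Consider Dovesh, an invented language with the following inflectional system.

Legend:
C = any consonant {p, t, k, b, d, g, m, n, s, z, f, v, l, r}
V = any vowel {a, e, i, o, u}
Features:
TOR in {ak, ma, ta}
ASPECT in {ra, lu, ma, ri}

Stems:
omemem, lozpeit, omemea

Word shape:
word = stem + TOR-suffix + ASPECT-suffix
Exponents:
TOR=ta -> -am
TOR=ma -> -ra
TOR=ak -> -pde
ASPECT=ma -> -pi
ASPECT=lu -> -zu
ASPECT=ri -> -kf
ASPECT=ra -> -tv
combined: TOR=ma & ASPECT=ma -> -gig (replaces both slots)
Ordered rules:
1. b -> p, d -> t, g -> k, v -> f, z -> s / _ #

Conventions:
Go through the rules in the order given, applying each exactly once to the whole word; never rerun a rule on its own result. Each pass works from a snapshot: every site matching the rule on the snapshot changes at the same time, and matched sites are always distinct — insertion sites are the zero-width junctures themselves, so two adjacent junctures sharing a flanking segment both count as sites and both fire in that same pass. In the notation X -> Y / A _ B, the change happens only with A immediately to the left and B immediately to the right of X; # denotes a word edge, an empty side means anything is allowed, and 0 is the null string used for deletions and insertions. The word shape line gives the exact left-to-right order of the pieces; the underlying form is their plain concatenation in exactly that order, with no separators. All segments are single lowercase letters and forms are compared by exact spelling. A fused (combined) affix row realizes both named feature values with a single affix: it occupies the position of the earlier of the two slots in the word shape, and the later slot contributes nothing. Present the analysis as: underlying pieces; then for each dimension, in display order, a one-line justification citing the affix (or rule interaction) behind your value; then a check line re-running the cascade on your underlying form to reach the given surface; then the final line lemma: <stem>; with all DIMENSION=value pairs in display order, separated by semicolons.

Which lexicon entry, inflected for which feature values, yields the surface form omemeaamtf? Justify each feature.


underlying: omemea-am-tv
TOR=ta - signalled by the affix -am
ASPECT=ra - signalled by the affix -tv
check: omemeaamtv -> omemeaamtf
lemma: omemea; TOR=ta; ASPECT=ra


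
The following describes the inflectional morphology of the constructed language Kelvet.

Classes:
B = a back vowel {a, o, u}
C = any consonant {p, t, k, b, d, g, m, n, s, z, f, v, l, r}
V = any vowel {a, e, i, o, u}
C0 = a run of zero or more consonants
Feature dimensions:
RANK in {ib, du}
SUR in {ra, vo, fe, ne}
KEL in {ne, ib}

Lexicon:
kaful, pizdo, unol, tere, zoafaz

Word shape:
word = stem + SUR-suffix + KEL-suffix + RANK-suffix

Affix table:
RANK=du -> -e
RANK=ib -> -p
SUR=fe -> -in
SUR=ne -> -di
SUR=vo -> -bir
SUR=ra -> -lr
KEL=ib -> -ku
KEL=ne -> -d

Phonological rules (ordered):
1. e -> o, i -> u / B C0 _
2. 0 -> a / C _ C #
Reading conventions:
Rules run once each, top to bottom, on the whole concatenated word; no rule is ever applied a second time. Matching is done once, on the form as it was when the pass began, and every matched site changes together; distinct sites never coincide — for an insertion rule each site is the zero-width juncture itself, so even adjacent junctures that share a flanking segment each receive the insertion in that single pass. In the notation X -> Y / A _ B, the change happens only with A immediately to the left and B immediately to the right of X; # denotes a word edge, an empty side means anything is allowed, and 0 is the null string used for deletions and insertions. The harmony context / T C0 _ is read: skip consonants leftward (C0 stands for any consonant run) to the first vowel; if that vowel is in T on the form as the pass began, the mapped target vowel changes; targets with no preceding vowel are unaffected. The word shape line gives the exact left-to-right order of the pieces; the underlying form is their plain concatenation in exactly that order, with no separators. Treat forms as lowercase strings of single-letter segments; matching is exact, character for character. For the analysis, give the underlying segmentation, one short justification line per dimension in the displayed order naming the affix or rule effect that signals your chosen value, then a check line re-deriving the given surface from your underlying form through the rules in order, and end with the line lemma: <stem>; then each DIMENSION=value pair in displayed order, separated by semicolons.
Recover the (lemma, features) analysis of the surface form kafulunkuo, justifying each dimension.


underlying: kaful-in-ku-e
RANK=du - signalled by the affix -e
SUR=fe - signalled by the affix -in
KEL=ib - signalled by the affix -ku
check: kafulinkue -> kafulunkuo -> kafulunkuo
lemma: kaful; RANK=du; SUR=fe; KEL=ib


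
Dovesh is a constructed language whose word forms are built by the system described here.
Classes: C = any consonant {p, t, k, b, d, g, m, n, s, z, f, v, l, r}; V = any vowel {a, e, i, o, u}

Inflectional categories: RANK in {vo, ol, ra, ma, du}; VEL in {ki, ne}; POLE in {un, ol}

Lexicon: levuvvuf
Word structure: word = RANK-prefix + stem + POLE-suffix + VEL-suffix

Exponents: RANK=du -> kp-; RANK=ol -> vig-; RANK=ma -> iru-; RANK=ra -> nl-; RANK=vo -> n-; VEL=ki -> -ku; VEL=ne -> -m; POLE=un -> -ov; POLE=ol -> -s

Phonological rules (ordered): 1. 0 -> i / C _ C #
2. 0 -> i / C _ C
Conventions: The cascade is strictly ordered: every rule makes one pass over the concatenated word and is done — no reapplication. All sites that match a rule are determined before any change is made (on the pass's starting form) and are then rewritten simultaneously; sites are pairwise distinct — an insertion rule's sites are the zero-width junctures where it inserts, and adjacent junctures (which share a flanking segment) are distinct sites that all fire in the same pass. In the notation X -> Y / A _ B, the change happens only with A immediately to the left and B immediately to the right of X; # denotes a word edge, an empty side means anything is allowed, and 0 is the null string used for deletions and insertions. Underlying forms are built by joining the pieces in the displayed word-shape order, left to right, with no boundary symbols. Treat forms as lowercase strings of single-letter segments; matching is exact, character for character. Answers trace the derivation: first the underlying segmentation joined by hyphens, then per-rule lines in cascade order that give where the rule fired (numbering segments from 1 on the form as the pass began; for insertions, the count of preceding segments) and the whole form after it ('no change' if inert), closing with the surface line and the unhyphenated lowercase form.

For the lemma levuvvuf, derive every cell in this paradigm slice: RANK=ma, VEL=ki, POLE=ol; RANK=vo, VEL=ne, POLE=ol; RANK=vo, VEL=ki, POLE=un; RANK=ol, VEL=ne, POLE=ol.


cell RANK=ma, VEL=ki, POLE=ol:
underlying: iru-levuvvuf-s-ku
1. 0 -> i / C _ C #: no change
2. 0 -> i / C _ C: inserts after position(s) 8, 11, 12: irulevuvivufisiku
surface: irulevuvivufisiku

cell RANK=vo, VEL=ne, POLE=ol:
underlying: n-levuvvuf-s-m
1. 0 -> i / C _ C #: inserts after position(s) 10: nlevuvvufsim
2. 0 -> i / C _ C: inserts after position(s) 1, 6, 9: nilevuvivufisim
surface: nilevuvivufisim

cell RANK=vo, VEL=ki, POLE=un:
underlying: n-levuvvuf-ov-ku
1. 0 -> i / C _ C #: no change
2. 0 -> i / C _ C: inserts after position(s) 1, 6, 11: nilevuvivufoviku
surface: nilevuvivufoviku

cell RANK=ol, VEL=ne, POLE=ol:
underlying: vig-levuvvuf-s-m
1. 0 -> i / C _ C #: inserts after position(s) 12: viglevuvvufsim
2. 0 -> i / C _ C: inserts after position(s) 3, 8, 11: vigilevuvivufisim
surface: vigilevuvivufisim


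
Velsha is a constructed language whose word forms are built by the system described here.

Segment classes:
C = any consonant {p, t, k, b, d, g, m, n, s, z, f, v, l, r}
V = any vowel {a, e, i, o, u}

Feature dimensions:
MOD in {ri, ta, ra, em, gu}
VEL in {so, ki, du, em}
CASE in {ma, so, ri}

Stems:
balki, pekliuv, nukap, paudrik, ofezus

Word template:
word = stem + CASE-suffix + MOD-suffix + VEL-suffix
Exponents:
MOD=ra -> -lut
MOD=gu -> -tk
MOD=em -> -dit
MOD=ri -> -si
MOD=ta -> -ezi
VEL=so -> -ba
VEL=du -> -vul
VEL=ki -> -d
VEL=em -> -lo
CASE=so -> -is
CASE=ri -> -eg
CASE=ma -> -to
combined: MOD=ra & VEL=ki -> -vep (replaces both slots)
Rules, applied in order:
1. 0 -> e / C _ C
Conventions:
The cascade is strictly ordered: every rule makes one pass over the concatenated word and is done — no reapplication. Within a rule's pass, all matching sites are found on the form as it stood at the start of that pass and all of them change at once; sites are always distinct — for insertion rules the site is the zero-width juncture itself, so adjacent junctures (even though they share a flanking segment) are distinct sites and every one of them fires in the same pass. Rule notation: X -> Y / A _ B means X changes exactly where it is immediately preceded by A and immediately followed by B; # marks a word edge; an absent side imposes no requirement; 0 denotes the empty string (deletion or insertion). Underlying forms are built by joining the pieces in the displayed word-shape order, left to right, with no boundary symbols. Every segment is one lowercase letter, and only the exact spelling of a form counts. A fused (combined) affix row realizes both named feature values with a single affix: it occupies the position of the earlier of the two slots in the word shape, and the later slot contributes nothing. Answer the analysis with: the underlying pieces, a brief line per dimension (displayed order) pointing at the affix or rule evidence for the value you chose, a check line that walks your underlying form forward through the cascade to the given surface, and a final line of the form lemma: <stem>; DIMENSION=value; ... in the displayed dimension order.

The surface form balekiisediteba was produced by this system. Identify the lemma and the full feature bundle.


underlying: balki-is-dit-ba
MOD=em - signalled by the affix -dit
VEL=so - signalled by the affix -ba
CASE=so - signalled by the affix -is
check: balkiisditba -> balekiisediteba
lemma: balki; MOD=em; VEL=so; CASE=so


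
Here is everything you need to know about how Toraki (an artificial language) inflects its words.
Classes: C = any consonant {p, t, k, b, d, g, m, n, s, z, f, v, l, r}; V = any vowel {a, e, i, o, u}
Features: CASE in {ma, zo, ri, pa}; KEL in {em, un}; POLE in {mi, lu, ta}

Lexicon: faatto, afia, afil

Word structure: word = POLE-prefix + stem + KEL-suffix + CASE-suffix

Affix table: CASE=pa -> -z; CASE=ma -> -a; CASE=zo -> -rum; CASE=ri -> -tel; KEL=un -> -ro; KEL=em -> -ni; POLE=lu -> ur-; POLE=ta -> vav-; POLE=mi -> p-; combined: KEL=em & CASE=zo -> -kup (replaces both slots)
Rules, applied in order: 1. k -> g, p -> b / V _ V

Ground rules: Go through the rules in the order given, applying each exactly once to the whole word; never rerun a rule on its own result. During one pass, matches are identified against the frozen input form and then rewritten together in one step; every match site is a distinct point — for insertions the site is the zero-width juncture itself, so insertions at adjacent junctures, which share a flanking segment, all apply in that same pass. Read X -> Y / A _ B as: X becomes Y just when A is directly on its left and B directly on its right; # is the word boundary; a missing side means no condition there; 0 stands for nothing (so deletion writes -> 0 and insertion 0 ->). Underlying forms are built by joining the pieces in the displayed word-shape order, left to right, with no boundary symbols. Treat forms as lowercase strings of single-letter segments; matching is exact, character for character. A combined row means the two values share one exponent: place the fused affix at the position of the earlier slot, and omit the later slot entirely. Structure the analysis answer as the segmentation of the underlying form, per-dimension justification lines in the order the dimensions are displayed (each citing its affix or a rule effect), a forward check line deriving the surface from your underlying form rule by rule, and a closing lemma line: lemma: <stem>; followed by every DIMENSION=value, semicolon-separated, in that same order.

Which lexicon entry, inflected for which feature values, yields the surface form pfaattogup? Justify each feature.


underlying: p-faatto-kup
CASE=zo - signalled by the combined affix row
KEL=em - signalled by the combined affix row
POLE=mi - signalled by the affix p-
check: pfaattokup -> pfaattogup
lemma: faatto; CASE=zo; KEL=em; POLE=mi


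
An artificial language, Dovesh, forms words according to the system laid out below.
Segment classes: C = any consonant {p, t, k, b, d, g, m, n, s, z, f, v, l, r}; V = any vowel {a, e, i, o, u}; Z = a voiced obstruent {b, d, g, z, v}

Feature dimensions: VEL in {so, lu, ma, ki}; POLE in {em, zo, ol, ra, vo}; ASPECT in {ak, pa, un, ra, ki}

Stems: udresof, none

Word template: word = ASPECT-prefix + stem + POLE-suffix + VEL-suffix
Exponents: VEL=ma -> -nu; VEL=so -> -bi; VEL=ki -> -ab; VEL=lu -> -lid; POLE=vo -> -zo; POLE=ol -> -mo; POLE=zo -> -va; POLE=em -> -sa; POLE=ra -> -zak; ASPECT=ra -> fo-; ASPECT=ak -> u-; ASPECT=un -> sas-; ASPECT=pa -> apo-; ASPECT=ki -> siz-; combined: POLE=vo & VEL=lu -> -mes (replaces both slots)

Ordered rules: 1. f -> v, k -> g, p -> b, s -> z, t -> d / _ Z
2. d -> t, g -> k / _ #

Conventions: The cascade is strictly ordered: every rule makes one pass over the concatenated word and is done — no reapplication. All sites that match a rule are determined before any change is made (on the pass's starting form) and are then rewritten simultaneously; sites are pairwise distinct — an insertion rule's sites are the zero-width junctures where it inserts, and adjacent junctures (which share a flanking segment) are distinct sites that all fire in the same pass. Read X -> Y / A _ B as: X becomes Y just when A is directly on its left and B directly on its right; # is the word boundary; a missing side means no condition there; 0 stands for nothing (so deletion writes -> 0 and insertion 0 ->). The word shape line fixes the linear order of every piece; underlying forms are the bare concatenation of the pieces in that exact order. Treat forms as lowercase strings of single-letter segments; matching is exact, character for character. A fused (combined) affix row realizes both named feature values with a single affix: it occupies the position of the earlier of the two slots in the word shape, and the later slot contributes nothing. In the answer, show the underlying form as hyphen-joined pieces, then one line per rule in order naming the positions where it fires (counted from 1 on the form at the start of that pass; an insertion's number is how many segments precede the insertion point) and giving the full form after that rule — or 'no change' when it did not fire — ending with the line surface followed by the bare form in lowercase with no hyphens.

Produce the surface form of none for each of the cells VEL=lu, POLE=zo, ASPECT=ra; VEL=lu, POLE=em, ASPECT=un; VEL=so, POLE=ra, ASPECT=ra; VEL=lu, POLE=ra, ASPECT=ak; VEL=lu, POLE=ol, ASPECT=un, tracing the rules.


cell VEL=lu, POLE=zo, ASPECT=ra:
underlying: fo-none-va-lid
1. f -> v, k -> g, p -> b, s -> z, t -> d / _ Z: no change
2. d -> t, g -> k / _ #: fires at position(s) 11: fononevalit
surface: fononevalit

cell VEL=lu, POLE=em, ASPECT=un:
underlying: sas-none-sa-lid
1. f -> v, k -> g, p -> b, s -> z, t -> d / _ Z: no change
2. d -> t, g -> k / _ #: fires at position(s) 12: sasnonesalit
surface: sasnonesalit

cell VEL=so, POLE=ra, ASPECT=ra:
underlying: fo-none-zak-bi
1. f -> v, k -> g, p -> b, s -> z, t -> d / _ Z: fires at position(s) 9: fononezagbi
2. d -> t, g -> k / _ #: no change
surface: fononezagbi

cell VEL=lu, POLE=ra, ASPECT=ak:
underlying: u-none-zak-lid
1. f -> v, k -> g, p -> b, s -> z, t -> d / _ Z: no change
2. d -> t, g -> k / _ #: fires at position(s) 11: unonezaklit
surface: unonezaklit

cell VEL=lu, POLE=ol, ASPECT=un:
underlying: sas-none-mo-lid
1. f -> v, k -> g, p -> b, s -> z, t -> d / _ Z: no change
2. d -> t, g -> k / _ #: fires at position(s) 12: sasnonemolit
surface: sasnonemolit


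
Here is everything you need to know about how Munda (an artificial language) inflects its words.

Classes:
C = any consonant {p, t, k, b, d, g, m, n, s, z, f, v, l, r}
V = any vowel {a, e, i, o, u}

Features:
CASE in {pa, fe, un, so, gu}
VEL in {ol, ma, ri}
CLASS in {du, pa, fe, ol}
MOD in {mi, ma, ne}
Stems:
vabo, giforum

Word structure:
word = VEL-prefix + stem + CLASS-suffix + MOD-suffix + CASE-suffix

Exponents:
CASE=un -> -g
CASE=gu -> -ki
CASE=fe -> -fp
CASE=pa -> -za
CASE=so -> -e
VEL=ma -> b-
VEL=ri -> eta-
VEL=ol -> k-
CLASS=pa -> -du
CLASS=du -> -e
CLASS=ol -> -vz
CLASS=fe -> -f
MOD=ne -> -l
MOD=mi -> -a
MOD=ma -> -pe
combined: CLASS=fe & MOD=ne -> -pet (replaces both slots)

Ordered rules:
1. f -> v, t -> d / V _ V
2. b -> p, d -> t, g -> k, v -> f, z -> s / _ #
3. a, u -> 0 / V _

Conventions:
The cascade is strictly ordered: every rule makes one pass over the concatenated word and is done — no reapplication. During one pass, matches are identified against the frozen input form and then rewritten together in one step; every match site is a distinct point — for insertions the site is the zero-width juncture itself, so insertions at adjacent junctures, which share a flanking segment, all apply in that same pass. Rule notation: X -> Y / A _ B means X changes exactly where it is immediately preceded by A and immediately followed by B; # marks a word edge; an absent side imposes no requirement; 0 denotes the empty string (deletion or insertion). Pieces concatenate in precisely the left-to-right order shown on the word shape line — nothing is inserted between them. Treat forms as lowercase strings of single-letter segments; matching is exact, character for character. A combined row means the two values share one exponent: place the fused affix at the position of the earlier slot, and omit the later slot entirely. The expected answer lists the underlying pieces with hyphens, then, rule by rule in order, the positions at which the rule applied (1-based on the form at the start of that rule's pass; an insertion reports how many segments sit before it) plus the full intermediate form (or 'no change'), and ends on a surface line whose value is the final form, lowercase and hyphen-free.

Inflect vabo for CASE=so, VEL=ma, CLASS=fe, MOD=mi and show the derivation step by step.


underlying: b-vabo-f-a-e
1. f -> v, t -> d / V _ V: fires at position(s) 6: bvabovae
2. b -> p, d -> t, g -> k, v -> f, z -> s / _ #: no change
3. a, u -> 0 / V _: no change
surface: bvabovae


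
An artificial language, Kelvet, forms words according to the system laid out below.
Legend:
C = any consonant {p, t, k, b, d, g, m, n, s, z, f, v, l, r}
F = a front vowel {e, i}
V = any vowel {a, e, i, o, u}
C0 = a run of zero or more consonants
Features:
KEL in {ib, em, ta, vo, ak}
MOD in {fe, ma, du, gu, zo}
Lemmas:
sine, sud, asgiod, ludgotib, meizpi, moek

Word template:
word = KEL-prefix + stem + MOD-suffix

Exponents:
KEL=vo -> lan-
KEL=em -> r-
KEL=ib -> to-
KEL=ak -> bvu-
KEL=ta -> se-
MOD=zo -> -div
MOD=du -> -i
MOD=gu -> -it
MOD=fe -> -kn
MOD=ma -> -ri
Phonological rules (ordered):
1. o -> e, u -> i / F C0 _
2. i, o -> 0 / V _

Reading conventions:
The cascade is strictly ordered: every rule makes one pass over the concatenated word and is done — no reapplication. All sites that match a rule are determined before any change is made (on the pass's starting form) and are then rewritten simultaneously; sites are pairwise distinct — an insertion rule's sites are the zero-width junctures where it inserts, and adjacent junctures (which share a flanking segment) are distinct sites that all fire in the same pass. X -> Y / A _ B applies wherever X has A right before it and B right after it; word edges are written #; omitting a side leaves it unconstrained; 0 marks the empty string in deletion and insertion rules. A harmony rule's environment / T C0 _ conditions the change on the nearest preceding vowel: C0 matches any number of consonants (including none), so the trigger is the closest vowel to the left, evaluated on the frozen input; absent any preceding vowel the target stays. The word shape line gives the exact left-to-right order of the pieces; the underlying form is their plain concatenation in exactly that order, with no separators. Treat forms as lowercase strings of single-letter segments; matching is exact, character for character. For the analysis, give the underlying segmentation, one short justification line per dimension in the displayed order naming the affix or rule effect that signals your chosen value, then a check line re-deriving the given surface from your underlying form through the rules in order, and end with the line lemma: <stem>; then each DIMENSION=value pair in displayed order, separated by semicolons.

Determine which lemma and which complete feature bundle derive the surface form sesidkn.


underlying: se-sud-kn
KEL=ta - signalled by the affix se-
MOD=fe - signalled by the affix -kn
check: sesudkn -> sesidkn -> sesidkn
lemma: sud; KEL=ta; MOD=fe


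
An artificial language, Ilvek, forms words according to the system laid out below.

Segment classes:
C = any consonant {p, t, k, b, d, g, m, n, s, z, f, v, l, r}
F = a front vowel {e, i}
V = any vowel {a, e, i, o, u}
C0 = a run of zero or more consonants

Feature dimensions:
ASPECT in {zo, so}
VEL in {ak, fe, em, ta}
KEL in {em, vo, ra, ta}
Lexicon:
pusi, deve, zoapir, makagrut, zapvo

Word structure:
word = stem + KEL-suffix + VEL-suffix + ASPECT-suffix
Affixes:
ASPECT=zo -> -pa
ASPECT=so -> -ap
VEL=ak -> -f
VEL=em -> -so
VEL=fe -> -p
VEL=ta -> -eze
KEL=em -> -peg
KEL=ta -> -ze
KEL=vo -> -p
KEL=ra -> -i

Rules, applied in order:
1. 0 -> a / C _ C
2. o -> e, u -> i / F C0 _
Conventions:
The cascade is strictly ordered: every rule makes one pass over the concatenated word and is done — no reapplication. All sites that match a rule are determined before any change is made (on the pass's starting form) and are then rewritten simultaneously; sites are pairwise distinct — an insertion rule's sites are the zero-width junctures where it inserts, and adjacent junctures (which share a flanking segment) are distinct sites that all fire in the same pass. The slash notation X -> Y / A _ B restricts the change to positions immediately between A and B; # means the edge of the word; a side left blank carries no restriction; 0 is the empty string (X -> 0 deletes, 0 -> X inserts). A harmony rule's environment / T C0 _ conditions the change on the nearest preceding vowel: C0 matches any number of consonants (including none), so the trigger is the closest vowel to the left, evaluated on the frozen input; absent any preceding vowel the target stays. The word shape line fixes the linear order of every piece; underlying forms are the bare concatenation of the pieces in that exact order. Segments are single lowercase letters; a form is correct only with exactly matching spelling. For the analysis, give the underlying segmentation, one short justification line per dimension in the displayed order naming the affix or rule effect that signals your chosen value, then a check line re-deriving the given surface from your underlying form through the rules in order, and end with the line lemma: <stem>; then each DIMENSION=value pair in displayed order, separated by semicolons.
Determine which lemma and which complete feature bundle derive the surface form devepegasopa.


underlying: deve-peg-so-pa
ASPECT=zo - signalled by the affix -pa
VEL=em - signalled by the affix -so
KEL=em - signalled by the affix -peg
check: devepegsopa -> devepegasopa -> devepegasopa
lemma: deve; ASPECT=zo; VEL=em; KEL=em


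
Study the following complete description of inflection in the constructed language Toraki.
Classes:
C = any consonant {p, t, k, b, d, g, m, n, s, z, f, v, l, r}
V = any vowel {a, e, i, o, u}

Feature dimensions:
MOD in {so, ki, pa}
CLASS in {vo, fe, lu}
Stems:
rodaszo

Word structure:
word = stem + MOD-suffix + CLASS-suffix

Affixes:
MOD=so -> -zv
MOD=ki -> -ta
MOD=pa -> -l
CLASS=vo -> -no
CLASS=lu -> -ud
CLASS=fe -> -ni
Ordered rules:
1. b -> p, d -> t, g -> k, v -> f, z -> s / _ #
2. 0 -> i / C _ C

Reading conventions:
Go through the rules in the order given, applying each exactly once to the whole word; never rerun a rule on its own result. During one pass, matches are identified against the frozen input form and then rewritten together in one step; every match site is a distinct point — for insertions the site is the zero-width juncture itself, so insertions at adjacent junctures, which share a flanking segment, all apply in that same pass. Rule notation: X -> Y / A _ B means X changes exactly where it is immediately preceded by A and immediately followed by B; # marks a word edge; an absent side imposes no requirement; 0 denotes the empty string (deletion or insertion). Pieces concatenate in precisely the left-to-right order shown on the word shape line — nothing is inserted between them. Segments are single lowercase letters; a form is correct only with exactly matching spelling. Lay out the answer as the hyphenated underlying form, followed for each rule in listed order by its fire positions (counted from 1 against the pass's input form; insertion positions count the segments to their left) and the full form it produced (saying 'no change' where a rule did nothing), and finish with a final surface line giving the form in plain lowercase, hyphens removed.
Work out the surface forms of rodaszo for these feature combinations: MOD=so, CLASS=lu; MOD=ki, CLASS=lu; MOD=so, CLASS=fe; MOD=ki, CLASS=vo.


cell MOD=so, CLASS=lu:
underlying: rodaszo-zv-ud
1. b -> p, d -> t, g -> k, v -> f, z -> s / _ #: fires at position(s) 11: rodaszozvut
2. 0 -> i / C _ C: inserts after position(s) 5, 8: rodasizozivut
surface: rodasizozivut

cell MOD=ki, CLASS=lu:
underlying: rodaszo-ta-ud
1. b -> p, d -> t, g -> k, v -> f, z -> s / _ #: fires at position(s) 11: rodaszotaut
2. 0 -> i / C _ C: inserts after position(s) 5: rodasizotaut
surface: rodasizotaut

cell MOD=so, CLASS=fe:
underlying: rodaszo-zv-ni
1. b -> p, d -> t, g -> k, v -> f, z -> s / _ #: no change
2. 0 -> i / C _ C: inserts after position(s) 5, 8, 9: rodasizozivini
surface: rodasizozivini

cell MOD=ki, CLASS=vo:
underlying: rodaszo-ta-no
1. b -> p, d -> t, g -> k, v -> f, z -> s / _ #: no change
2. 0 -> i / C _ C: inserts after position(s) 5: rodasizotano
surface: rodasizotano
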